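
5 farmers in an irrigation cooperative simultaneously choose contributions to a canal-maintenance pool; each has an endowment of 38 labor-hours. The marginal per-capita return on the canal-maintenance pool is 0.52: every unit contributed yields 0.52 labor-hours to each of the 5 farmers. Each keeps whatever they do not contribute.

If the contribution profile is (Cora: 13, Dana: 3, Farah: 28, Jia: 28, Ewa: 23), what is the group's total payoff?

Total contributed: 13 + 3 + 28 + 28 + 23 = 95; total kept: 5 × 38 − 95 = 95.
The canal-maintenance pool pays out 0.52 × 5 × 95 = 247.00 in aggregate.
Group total = 95 + 247.00 = 342.00.

342.00 labor-hours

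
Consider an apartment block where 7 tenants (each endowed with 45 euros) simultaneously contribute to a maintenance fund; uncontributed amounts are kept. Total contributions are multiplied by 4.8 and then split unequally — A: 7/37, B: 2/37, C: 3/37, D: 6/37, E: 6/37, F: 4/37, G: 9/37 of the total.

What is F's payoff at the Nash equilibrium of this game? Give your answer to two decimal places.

68.35 euros

For player j, contributing a unit is worthwhile iff 4.8 × (j's share) ≥ 1, i.e. iff j's share is at least 0.2083.
Only G (9/37) clears that bar, contributing 45; the remaining 6 contribute 0. Total contributed: 45.
F keeps 45 and receives 4.8 × 45 × 4/37 = 23.35 from the maintenance fund, for a payoff of 68.35.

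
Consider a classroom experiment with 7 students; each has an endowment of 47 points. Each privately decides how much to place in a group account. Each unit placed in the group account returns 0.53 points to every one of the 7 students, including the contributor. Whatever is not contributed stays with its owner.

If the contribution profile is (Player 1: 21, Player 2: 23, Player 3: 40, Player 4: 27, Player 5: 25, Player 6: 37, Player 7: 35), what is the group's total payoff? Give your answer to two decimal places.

Total contributed: 21 + 23 + 40 + 27 + 25 + 37 + 35 = 208; total kept: 7 × 47 − 208 = 121.
The group account pays out 0.53 × 7 × 208 = 771.68 in aggregate.
Group total = 121 + 771.68 = 892.68.

892.68 points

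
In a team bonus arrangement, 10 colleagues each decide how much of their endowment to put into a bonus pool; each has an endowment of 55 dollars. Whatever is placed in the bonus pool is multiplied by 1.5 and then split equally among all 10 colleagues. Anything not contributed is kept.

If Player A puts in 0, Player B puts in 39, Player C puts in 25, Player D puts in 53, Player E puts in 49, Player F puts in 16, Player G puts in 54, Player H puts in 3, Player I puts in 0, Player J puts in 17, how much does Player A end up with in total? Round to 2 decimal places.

93.40 dollars

Total contributed: 0 + 39 + 25 + 53 + 49 + 16 + 54 + 3 + 0 + 17 = 256.
Each receives 1.5 × 256 / 10 = 38.40 from the bonus pool.
Player A keeps 55 − 0 = 55, so Player A's payoff is 55 + 38.40 = 93.40.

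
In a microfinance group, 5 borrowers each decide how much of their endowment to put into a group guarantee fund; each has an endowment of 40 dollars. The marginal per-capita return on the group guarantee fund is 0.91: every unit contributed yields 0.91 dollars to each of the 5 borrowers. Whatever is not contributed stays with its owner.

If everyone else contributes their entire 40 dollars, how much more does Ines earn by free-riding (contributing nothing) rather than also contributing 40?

Switching from a contribution of 40 to 0 lets Ines keep an extra 40 dollars, but lowers the group guarantee fund by 40, which costs Ines their own share of that drop: 0.91 × 40 = 36.40.
Net gain = 40 − 36.40 = 3.60. The private return per contributed unit (0.91) is below 1, so free-riding is indeed the best response regardless of what the others do.

3.60 dollars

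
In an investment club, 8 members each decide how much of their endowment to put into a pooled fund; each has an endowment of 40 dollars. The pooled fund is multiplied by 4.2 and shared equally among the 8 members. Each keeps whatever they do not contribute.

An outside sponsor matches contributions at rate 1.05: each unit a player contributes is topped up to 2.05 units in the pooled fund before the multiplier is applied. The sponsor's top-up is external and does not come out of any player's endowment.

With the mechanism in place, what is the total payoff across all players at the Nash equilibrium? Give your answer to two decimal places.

2755.20 dollars

The effective private return per unit is now 4.2 × 2.05 / 8 = 1.0763 > 1, so every player's dominant strategy flips to full contribution.
So the Nash equilibrium is full contribution by all 8; the group earns 4.2 × 2.05 × 320 = 2755.20.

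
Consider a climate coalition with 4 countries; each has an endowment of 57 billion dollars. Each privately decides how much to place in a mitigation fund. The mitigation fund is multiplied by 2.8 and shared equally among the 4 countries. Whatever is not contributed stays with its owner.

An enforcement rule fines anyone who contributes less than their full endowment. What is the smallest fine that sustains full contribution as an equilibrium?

17.10 billion dollars

Given the others contribute fully, the best deviation is to contribute 0 (any partial contribution still incurs the fine and gives up units whose private return 0.7000 is below 1).
Deviating from 57 to 0 saves 57 billion dollars but forfeits the deviator's share of the drop in the mitigation fund: 2.8/4 × 57 = 39.90.
So the deviation gain is 57 − 39.90 = 17.10, and the fine must be at least 17.10 billion dollars to wipe it out.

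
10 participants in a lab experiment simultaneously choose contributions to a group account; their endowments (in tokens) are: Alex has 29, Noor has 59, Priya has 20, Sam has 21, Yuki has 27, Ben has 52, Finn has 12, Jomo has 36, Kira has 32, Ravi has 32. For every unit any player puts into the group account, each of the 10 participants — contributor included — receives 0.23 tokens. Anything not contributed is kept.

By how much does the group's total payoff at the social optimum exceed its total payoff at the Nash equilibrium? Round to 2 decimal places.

The private return per contributed unit is 0.23 < 1 for everyone, so the Nash equilibrium is zero contribution and the group total is Σ E_j = 29 + 59 + 20 + 21 + 27 + 52 + 12 + 36 + 32 + 32 = 320.
Each contributed unit returns 2.300 to the group, so the social optimum is full contribution by everyone: group total = 2.300 × 320 = 736.00.
Efficiency loss = (2.300 − 1) × 320 = 416.00.

416.00 tokens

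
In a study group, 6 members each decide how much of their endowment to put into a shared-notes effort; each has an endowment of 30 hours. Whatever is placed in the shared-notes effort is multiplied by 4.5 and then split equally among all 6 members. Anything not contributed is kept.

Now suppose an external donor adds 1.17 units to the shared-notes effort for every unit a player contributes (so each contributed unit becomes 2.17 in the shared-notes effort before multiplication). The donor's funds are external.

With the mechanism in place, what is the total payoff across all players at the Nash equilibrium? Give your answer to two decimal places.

1757.70 hours

With the mechanism, a contributed unit returns 4.5 × 2.17 / 6 = 1.6275 per unit of net cost to the contributor — now above 1 — so contributing fully is weakly dominant for every player.
At the Nash equilibrium everyone contributes 30. Group total payoff = 4.5 × 2.17 × 180 = 1757.70.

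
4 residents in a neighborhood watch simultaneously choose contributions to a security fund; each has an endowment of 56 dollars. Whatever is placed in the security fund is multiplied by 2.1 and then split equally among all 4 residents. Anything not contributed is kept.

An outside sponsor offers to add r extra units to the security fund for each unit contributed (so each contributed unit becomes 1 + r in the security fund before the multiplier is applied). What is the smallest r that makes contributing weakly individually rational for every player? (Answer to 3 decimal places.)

0.905

With matching at rate r, one contributed unit becomes (1 + r) in the security fund and returns 2.1 × (1 + r) / 4 to the contributor.
Setting this equal to 1: 1 + r = 4/2.1 = 1.9048.
So the minimum matching rate is r = 1.9048 − 1 = 0.905.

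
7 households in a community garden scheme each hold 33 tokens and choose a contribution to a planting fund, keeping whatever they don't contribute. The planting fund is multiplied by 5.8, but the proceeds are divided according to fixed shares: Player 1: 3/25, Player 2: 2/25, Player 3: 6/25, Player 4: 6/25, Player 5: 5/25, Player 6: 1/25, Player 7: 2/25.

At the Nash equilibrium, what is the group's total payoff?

706.20 tokens

Player j's private return per contributed unit is 5.8 × (j's share). Contributing is weakly dominant for j when that share is at least 1/5.8 = 0.1724, and contributing 0 is dominant otherwise.
Player 3, Player 4 and Player 5 are above the threshold, contributing 33 each; the remaining 4 contribute 0. Total contributed: 99.
The planting fund pays out 5.8 × 99 = 574.20 in total (split across the unequal shares, but the aggregate is all that matters for the group sum).
The 4 free-riders keep 33 each, adding 132. Group total = 132 + 574.20 = 706.20.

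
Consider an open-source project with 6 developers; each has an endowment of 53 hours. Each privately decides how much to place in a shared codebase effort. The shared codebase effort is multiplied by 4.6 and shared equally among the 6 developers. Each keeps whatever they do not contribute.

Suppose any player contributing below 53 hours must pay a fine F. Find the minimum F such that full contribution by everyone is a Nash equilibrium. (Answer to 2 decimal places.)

12.37 hours

Given the others contribute fully, the best deviation is to contribute 0 (any partial contribution still incurs the fine and gives up units whose private return 0.7667 is below 1).
Deviating from 53 to 0 saves 53 hours but forfeits the deviator's share of the drop in the shared codebase effort: 4.6/6 × 53 = 40.63.
So the deviation gain is 53 − 40.63 = 12.37, and the fine must be at least 12.37 hours to wipe it out.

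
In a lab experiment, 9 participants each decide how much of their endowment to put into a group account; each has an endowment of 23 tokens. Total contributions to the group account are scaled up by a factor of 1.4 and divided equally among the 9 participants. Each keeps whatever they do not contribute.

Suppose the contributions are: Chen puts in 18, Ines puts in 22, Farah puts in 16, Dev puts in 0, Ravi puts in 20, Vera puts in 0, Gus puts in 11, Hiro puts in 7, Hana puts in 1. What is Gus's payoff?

26.78 tokens

Total contributed: 18 + 22 + 16 + 0 + 20 + 0 + 11 + 7 + 1 = 95.
Each receives 1.4 × 95 / 9 = 14.78 from the group account.
Gus keeps 23 − 11 = 12, so Gus's payoff is 12 + 14.78 = 26.78.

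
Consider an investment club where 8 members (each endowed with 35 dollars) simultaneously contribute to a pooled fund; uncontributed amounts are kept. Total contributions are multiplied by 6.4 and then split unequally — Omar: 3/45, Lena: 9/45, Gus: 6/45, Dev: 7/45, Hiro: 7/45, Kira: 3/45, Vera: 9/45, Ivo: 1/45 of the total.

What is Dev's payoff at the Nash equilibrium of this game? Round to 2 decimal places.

Player j's private return per contributed unit is 6.4 × (j's share). Contributing is weakly dominant for j when that share is at least 1/6.4 = 0.1563, and contributing 0 is dominant otherwise.
The shares above 0.1563 belong to Lena and Vera, contributing 35 each; the remaining 6 contribute 0. Total contributed: 70.
Dev keeps 35 and receives 6.4 × 70 × 7/45 = 69.69 from the pooled fund, for a payoff of 104.69.

104.69 dollars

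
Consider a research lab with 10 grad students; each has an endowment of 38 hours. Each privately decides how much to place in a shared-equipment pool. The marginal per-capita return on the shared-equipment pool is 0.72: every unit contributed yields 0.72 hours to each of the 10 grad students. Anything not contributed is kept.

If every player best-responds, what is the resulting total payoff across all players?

The private return per contributed unit is 0.72 < 1, so contributing 0 is dominant for every player. At the Nash equilibrium everyone keeps their 38, and the group total is 10 × 38 = 380.

380.00 hours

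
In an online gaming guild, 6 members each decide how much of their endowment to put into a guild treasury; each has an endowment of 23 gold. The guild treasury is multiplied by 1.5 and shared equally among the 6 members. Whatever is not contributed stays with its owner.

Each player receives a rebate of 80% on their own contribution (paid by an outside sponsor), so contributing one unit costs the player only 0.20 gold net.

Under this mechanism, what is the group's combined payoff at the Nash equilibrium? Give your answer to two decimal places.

317.40 gold

The effective private return per unit is now (1.5/6) / 0.20 = 1.2500 > 1, so every player's dominant strategy flips to full contribution.
At the Nash equilibrium everyone contributes 23. Group total payoff = 6 × (23 × 0.80 + 1.5 × 23) = 317.40.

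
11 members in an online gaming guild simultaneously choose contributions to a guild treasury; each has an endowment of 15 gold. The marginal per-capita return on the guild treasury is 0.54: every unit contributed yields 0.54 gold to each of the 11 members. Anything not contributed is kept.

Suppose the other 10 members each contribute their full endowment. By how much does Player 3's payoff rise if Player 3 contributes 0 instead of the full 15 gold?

6.90 gold

Switching from a contribution of 15 to 0 lets Player 3 keep an extra 15 gold, but lowers the guild treasury by 15, which costs Player 3 their own share of that drop: 0.54 × 15 = 8.10.
Net gain = 15 − 8.10 = 6.90. The private return per contributed unit (0.54) is below 1, so free-riding is indeed the best response regardless of what the others do.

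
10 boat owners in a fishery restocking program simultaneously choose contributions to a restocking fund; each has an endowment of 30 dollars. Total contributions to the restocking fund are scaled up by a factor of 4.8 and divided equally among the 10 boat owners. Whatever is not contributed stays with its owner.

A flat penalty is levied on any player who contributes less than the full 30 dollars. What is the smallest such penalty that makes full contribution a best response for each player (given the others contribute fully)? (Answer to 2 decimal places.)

Given the others contribute fully, the best deviation is to contribute 0 (any partial contribution still incurs the fine and gives up units whose private return 0.4800 is below 1).
Deviating from 30 to 0 saves 30 dollars but forfeits the deviator's share of the drop in the restocking fund: 4.8/10 × 30 = 14.40.
So the deviation gain is 30 − 14.40 = 15.60, and the fine must be at least 15.60 dollars to wipe it out.

15.60 dollars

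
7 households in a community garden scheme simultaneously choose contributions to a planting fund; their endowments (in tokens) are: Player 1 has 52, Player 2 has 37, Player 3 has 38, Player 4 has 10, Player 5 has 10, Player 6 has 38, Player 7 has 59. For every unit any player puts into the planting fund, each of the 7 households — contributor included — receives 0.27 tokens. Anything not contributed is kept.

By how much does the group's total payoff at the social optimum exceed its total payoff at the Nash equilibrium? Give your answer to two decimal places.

The private return per contributed unit is 0.27 < 1 for everyone, so the Nash equilibrium is zero contribution and the group total is Σ E_j = 52 + 37 + 38 + 10 + 10 + 38 + 59 = 244.
Each contributed unit returns 1.890 to the group, so the social optimum is full contribution by everyone: group total = 1.890 × 244 = 461.16.
Efficiency loss = (1.890 − 1) × 244 = 217.16.

217.16 tokens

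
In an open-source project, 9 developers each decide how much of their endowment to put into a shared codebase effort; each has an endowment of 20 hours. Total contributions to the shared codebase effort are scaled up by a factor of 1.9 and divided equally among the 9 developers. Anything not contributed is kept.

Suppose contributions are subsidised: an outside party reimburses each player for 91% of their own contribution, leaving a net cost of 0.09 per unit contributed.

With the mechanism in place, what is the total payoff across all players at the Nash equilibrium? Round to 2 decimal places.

505.80 hours

The effective private return per unit is now (1.9/9) / 0.09 = 2.3457 > 1, so every player's dominant strategy flips to full contribution.
At the Nash equilibrium everyone contributes 20. Group total payoff = 9 × (20 × 0.91 + 1.9 × 20) = 505.80.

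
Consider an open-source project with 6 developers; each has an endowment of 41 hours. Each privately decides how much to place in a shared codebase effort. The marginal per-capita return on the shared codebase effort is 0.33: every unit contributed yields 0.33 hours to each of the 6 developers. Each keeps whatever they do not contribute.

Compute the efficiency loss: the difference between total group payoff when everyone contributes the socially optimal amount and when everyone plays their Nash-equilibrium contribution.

The private return per contributed unit is 0.33 < 1, so contributing 0 is dominant for every player. At the Nash equilibrium everyone keeps their 41, and the group total is 6 × 41 = 246.
Each contributed unit returns 1.980 to the group as a whole (0.33 to each of 6 players), which exceeds 1, so the social optimum is full contribution: group total = 1.980 × 246 = 487.08.
Efficiency loss = 487.08 − 246 = 241.08.

241.08 hours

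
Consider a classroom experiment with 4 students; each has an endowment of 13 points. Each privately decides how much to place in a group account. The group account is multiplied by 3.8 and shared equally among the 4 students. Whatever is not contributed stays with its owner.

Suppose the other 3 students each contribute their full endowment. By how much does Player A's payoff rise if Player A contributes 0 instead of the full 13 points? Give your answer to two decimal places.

0.65 points

Switching from a contribution of 13 to 0 lets Player A keep an extra 13 points, but lowers the group account by 13, which costs Player A their own share of that drop: 3.8/4 × 13 = 12.35.
Net gain = 13 − 12.35 = 0.65. The private return per contributed unit (0.9500) is below 1, so free-riding is indeed the best response regardless of what the others do.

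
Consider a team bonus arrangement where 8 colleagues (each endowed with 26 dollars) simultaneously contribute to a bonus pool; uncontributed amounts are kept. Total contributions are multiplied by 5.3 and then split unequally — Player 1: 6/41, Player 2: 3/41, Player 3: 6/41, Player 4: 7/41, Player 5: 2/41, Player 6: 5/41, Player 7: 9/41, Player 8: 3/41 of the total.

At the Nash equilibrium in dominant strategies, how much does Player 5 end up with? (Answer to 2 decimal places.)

Each unit j contributes comes back to j as 5.3 × (j's share), so j prefers to contribute only if that share exceeds 1/5.3 = 0.1887; otherwise keeping the unit dominates.
Only Player 7 (9/41) clears that bar, contributing 26; the remaining 7 contribute 0. Total contributed: 26.
Player 5 keeps 26 and receives 5.3 × 26 × 2/41 = 6.72 from the bonus pool, for a payoff of 32.72.

32.72 dollars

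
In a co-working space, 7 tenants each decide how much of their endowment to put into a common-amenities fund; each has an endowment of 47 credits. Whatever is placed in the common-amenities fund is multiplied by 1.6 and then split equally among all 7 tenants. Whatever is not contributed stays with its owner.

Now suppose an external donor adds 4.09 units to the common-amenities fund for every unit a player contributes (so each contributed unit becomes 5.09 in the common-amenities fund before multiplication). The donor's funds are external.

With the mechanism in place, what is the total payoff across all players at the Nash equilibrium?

With the mechanism, a contributed unit returns 1.6 × 5.09 / 7 = 1.1634 per unit of net cost to the contributor — now above 1 — so contributing fully is weakly dominant for every player.
So the Nash equilibrium is full contribution by all 7; the group earns 1.6 × 5.09 × 329 = 2679.38.

2679.38 credits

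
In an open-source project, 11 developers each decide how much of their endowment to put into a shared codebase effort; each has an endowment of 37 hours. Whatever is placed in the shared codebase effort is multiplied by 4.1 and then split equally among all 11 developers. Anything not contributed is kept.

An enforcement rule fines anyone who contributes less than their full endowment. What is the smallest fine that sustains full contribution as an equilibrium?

23.21 hours

Given the others contribute fully, the best deviation is to contribute 0 (any partial contribution still incurs the fine and gives up units whose private return 0.3727 is below 1).
Deviating from 37 to 0 saves 37 hours but forfeits the deviator's share of the drop in the shared codebase effort: 4.1/11 × 37 = 13.79.
So the deviation gain is 37 − 13.79 = 23.21, and the fine must be at least 23.21 hours to wipe it out.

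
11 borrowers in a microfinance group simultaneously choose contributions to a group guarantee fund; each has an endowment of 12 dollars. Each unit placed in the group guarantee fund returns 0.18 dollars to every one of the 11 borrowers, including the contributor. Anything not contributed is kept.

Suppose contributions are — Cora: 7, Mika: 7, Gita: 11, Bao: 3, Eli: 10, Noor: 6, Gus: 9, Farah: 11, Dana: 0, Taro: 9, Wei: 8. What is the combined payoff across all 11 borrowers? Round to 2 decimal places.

Total contributed: 7 + 7 + 11 + 3 + 10 + 6 + 9 + 11 + 0 + 9 + 8 = 81; total kept: 11 × 12 − 81 = 51.
The group guarantee fund pays out 0.18 × 11 × 81 = 160.38 in aggregate.
Group total = 51 + 160.38 = 211.38.

211.38 dollars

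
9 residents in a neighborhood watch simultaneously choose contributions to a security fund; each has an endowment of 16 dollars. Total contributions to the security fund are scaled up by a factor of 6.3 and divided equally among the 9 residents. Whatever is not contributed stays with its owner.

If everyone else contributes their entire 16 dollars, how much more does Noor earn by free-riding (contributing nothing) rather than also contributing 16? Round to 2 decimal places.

Switching from a contribution of 16 to 0 lets Noor keep an extra 16 dollars, but lowers the security fund by 16, which costs Noor their own share of that drop: 6.3/9 × 16 = 11.20.
Net gain = 16 − 11.20 = 4.80. The private return per contributed unit (0.7000) is below 1, so free-riding is indeed the best response regardless of what the others do.

4.80 dollars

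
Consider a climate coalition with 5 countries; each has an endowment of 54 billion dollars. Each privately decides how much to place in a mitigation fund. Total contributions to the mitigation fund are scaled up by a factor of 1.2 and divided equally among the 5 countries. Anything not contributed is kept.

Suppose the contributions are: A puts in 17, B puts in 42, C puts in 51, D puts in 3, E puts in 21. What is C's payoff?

Total contributed: 17 + 42 + 51 + 3 + 21 = 134.
Each receives 1.2 × 134 / 5 = 32.16 from the mitigation fund.
C keeps 54 − 51 = 3, so C's payoff is 3 + 32.16 = 35.16.

35.16 billion dollars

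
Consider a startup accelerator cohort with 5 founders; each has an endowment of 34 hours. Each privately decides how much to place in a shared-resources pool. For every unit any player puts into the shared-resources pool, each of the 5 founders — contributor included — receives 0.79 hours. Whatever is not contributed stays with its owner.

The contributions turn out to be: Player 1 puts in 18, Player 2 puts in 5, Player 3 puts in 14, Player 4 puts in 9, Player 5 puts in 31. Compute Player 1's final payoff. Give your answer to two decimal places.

76.83 hours

Total contributed: 18 + 5 + 14 + 9 + 31 = 77.
Each receives 0.79 × 77 = 60.83 from the shared-resources pool.
Player 1 keeps 34 − 18 = 16, so Player 1's payoff is 16 + 60.83 = 76.83.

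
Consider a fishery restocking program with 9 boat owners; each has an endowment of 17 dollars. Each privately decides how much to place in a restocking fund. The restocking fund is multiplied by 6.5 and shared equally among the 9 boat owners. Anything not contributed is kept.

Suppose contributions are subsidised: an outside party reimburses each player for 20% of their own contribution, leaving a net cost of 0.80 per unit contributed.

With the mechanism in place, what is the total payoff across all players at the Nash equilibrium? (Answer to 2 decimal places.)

The effective private return is (6.5/9) / 0.80 = 0.9028, which is still under 1, so the mechanism doesn't change anyone's dominant strategy: zero contribution.
At the Nash equilibrium no one contributes; group total payoff = 9 × 17 = 153.

153.00 dollars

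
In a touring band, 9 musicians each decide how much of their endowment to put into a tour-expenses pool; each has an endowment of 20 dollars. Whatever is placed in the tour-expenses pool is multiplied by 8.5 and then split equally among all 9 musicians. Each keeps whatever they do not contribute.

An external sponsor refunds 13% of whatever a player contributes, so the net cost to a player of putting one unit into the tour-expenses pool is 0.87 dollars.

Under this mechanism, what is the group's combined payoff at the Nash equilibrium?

1553.40 dollars

With the mechanism, a contributed unit returns (8.5/9) / 0.87 = 1.0856 per unit of net cost to the contributor — now above 1 — so contributing fully is weakly dominant for every player.
So the Nash equilibrium is full contribution by all 9; the group earns 9 × (20 × 0.13 + 8.5 × 20) = 1553.40.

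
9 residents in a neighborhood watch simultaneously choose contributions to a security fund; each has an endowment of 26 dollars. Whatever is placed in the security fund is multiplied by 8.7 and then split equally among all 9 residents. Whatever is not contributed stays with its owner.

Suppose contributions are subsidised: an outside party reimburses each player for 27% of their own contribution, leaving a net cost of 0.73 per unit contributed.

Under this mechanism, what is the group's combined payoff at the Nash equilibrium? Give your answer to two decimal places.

2098.98 dollars

Under the mechanism each unit contributed yields (8.7/9) / 0.73 = 1.3242 back to its contributor per unit of net cost, which exceeds 1, making full contribution the dominant choice for everyone.
At the Nash equilibrium everyone contributes 26. Group total payoff = 9 × (26 × 0.27 + 8.7 × 26) = 2098.98.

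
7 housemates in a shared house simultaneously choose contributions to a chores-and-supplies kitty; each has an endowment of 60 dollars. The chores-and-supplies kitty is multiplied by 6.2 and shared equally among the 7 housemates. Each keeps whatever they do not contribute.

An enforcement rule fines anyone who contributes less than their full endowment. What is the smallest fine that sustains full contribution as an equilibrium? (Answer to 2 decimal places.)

Given the others contribute fully, the best deviation is to contribute 0 (any partial contribution still incurs the fine and gives up units whose private return 0.8857 is below 1).
Deviating from 60 to 0 saves 60 dollars but forfeits the deviator's share of the drop in the chores-and-supplies kitty: 6.2/7 × 60 = 53.14.
So the deviation gain is 60 − 53.14 = 6.86, and the fine must be at least 6.86 dollars to wipe it out.

6.86 dollars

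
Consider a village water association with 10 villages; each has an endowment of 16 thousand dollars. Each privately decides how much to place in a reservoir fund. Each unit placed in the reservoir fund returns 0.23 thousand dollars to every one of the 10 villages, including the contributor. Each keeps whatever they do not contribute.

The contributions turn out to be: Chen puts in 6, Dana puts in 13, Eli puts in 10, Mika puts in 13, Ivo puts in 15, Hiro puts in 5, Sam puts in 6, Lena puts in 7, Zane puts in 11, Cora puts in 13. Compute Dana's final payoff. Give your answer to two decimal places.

25.77 thousand dollars

Total contributed: 6 + 13 + 10 + 13 + 15 + 5 + 6 + 7 + 11 + 13 = 99.
Each receives 0.23 × 99 = 22.77 from the reservoir fund.
Dana keeps 16 − 13 = 3, so Dana's payoff is 3 + 22.77 = 25.77.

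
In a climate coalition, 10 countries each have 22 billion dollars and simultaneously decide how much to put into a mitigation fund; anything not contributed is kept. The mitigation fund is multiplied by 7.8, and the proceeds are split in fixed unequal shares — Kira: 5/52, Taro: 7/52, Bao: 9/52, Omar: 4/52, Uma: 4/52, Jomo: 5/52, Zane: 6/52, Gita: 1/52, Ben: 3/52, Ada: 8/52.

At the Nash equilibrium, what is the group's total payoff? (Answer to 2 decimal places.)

Each unit j contributes comes back to j as 7.8 × (j's share), so j prefers to contribute only if that share exceeds 1/7.8 = 0.1282; otherwise keeping the unit dominates.
Taro, Bao and Ada are above the threshold, contributing 22 each; the remaining 7 contribute 0. Total contributed: 66.
The mitigation fund pays out 7.8 × 66 = 514.80 in total (split across the unequal shares, but the aggregate is all that matters for the group sum).
The 7 free-riders keep 22 each, adding 154. Group total = 154 + 514.80 = 668.80.

668.80 billion dollars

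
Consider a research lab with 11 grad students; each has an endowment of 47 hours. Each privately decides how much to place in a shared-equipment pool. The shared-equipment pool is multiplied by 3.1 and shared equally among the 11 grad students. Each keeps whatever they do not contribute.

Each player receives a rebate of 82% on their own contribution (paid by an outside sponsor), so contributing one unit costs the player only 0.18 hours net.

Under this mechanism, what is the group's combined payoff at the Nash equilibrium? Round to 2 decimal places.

The effective private return per unit is now (3.1/11) / 0.18 = 1.5657 > 1, so every player's dominant strategy flips to full contribution.
So the Nash equilibrium is full contribution by all 11; the group earns 11 × (47 × 0.82 + 3.1 × 47) = 2026.64.

2026.64 hours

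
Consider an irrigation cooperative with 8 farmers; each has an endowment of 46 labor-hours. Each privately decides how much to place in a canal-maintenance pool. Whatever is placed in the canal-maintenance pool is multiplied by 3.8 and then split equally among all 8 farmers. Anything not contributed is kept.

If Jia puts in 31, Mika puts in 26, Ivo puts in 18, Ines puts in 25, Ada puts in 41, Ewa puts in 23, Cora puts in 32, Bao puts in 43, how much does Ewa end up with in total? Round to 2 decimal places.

Total contributed: 31 + 26 + 18 + 25 + 41 + 23 + 32 + 43 = 239.
Each receives 3.8 × 239 / 8 = 113.53 from the canal-maintenance pool.
Ewa keeps 46 − 23 = 23, so Ewa's payoff is 23 + 113.53 = 136.53.

136.53 labor-hours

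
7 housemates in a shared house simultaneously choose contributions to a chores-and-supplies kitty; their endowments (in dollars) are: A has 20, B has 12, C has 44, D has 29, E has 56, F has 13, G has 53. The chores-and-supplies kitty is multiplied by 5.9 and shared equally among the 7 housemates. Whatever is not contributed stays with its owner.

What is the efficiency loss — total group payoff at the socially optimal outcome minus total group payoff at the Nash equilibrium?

1112.30 dollars

The private return per contributed unit is 5.9/7 = 0.8429 < 1 for every player regardless of endowment, so the Nash equilibrium is zero contribution and the group total is Σ E_j = 20 + 12 + 44 + 29 + 56 + 13 + 53 = 227.
Each contributed unit returns 5.900 to the group, so the social optimum is full contribution by everyone: group total = 5.900 × 227 = 1339.30.
Efficiency loss = (5.900 − 1) × 227 = 1112.30.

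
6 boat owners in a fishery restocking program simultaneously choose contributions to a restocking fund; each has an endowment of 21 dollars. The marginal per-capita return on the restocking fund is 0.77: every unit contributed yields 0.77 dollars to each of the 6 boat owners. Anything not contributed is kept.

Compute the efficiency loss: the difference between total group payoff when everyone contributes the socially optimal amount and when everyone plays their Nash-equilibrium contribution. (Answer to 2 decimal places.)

The private return per contributed unit is 0.77 < 1, so contributing 0 is dominant for every player. At the Nash equilibrium everyone keeps their 21, and the group total is 6 × 21 = 126.
Each contributed unit returns 4.620 to the group as a whole (0.77 to each of 6 players), which exceeds 1, so the social optimum is full contribution: group total = 4.620 × 126 = 582.12.
Efficiency loss = 582.12 − 126 = 456.12.

456.12 dollars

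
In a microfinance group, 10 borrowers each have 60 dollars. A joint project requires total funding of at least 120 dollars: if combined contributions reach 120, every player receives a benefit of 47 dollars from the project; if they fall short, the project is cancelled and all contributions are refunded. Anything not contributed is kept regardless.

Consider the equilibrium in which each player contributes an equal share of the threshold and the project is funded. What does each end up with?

Equal share of the threshold: 120/10 = 12.
At this profile no one gains by cutting their contribution: any cut drops the total below 120, the project is cancelled, contributions are refunded, and the deviator ends with 60, which is less than 60 − 12 + 47 = 95. Contributing more than 12 just wastes the excess. So contributing exactly 12 is a best response.
Each player's payoff: 60 − 12 + 47 = 95.

95 dollars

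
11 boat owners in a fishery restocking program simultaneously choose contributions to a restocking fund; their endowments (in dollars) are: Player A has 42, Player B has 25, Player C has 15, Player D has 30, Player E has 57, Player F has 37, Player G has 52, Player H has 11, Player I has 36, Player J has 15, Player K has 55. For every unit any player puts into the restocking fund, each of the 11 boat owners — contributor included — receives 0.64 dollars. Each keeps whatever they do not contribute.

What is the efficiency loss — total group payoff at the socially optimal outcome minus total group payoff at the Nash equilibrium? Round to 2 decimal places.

2265.00 dollars

The private return per contributed unit is 0.64 < 1 for everyone, so the Nash equilibrium is zero contribution and the group total is Σ E_j = 42 + 25 + 15 + 30 + 57 + 37 + 52 + 11 + 36 + 15 + 55 = 375.
Each contributed unit returns 7.040 to the group, so the social optimum is full contribution by everyone: group total = 7.040 × 375 = 2640.00.
Efficiency loss = (7.040 − 1) × 375 = 2265.00.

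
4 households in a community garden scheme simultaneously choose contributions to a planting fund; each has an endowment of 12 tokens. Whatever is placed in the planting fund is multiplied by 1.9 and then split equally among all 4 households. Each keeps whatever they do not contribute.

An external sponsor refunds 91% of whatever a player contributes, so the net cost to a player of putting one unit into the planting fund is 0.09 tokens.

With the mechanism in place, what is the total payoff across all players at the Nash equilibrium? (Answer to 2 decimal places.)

The effective private return per unit is now (1.9/4) / 0.09 = 5.2778 > 1, so every player's dominant strategy flips to full contribution.
At the Nash equilibrium everyone contributes 12. Group total payoff = 4 × (12 × 0.91 + 1.9 × 12) = 134.88.

134.88 tokens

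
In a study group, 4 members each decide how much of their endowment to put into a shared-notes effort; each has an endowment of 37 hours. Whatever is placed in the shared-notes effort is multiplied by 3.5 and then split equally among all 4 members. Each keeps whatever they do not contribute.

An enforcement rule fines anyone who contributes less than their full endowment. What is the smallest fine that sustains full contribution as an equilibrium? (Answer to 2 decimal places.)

Given the others contribute fully, the best deviation is to contribute 0 (any partial contribution still incurs the fine and gives up units whose private return 0.8750 is below 1).
Deviating from 37 to 0 saves 37 hours but forfeits the deviator's share of the drop in the shared-notes effort: 3.5/4 × 37 = 32.37.
So the deviation gain is 37 − 32.37 = 4.63, and the fine must be at least 4.63 hours to wipe it out.

4.63 hours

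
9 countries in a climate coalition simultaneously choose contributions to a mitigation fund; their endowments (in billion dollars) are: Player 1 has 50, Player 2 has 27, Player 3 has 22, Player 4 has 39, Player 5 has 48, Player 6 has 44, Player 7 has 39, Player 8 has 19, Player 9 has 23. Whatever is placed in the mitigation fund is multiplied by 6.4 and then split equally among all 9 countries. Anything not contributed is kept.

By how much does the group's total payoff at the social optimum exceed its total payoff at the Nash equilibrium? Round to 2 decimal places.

1679.40 billion dollars

The private return per contributed unit is 6.4/9 = 0.7111 < 1 for every player regardless of endowment, so the Nash equilibrium is zero contribution and the group total is Σ E_j = 50 + 27 + 22 + 39 + 48 + 44 + 39 + 19 + 23 = 311.
Each contributed unit returns 6.400 to the group, so the social optimum is full contribution by everyone: group total = 6.400 × 311 = 1990.40.
Efficiency loss = (6.400 − 1) × 311 = 1679.40.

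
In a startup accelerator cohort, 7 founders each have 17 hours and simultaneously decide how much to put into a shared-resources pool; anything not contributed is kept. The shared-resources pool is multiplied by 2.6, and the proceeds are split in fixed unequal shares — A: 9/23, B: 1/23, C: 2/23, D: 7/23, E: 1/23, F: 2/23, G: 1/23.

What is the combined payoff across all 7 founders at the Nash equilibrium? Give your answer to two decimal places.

Each unit j contributes comes back to j as 2.6 × (j's share), so j prefers to contribute only if that share exceeds 1/2.6 = 0.3846; otherwise keeping the unit dominates.
Only A (9/23) clears that bar, contributing 17; the remaining 6 contribute 0. Total contributed: 17.
The shared-resources pool pays out 2.6 × 17 = 44.20 in total (split across the unequal shares, but the aggregate is all that matters for the group sum).
The 6 free-riders keep 17 each, adding 102. Group total = 102 + 44.20 = 146.20.

146.20 hours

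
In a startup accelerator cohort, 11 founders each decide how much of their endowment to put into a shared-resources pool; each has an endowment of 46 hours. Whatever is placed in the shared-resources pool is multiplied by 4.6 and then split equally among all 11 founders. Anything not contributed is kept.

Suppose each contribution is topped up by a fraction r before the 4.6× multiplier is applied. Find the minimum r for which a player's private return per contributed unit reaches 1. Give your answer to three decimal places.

1.391

With matching at rate r, one contributed unit becomes (1 + r) in the shared-resources pool and returns 4.6 × (1 + r) / 11 to the contributor.
Setting this equal to 1: 1 + r = 11/4.6 = 2.3913.
So the minimum matching rate is r = 2.3913 − 1 = 1.391.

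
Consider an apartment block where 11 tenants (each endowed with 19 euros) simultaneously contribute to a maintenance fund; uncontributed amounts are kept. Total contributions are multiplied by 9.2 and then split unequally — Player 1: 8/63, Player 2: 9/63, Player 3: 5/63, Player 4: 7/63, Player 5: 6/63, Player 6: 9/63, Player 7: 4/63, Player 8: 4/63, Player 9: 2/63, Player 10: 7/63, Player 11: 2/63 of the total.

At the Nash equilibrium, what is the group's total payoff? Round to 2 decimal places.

988.00 euros

A player with share s gets back 9.2·s per unit contributed, so full contribution is dominant for anyone with s > 1/9.2 = 0.1087 and zero contribution is dominant for anyone below.
Player 1, Player 2, Player 4, Player 6 and Player 10 clear that bar, contributing 19 each; the remaining 6 contribute 0. Total contributed: 95.
The maintenance fund pays out 9.2 × 95 = 874.00 in total (split across the unequal shares, but the aggregate is all that matters for the group sum).
The 6 free-riders keep 19 each, adding 114. Group total = 114 + 874.00 = 988.00.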